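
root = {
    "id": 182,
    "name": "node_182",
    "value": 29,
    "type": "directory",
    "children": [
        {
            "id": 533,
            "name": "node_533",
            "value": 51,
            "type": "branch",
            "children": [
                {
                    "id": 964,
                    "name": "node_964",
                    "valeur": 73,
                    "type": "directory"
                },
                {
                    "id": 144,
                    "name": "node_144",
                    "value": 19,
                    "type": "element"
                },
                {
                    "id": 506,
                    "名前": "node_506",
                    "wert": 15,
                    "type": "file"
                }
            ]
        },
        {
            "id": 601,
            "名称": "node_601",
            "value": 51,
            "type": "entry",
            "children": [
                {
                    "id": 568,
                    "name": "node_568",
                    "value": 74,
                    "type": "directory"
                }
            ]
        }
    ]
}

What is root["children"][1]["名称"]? "node_601"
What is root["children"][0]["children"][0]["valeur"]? 73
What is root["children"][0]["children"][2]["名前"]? "node_506"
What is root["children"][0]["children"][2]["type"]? "file"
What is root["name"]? "node_182"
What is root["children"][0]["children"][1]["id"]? 144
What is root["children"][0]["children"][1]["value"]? 19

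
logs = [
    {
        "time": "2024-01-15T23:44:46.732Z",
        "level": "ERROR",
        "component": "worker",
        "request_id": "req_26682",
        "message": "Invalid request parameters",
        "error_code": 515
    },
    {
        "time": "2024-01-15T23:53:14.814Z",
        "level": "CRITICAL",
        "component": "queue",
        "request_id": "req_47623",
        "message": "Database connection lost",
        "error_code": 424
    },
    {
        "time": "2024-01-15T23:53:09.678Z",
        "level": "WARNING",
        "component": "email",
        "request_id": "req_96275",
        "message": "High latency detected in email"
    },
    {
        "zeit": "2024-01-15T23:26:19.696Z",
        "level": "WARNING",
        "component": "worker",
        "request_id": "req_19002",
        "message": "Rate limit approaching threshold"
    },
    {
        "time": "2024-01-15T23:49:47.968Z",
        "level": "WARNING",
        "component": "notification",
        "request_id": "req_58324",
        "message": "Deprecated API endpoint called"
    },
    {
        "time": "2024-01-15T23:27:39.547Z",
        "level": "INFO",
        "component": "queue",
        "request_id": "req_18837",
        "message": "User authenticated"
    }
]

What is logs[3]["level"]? "WARNING"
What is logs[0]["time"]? "2024-01-15T23:44:46.732Z"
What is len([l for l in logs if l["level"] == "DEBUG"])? 0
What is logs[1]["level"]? "CRITICAL"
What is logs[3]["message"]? "Rate limit approaching threshold"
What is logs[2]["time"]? "2024-01-15T23:53:09.678Z"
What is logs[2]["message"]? "High latency detected in email"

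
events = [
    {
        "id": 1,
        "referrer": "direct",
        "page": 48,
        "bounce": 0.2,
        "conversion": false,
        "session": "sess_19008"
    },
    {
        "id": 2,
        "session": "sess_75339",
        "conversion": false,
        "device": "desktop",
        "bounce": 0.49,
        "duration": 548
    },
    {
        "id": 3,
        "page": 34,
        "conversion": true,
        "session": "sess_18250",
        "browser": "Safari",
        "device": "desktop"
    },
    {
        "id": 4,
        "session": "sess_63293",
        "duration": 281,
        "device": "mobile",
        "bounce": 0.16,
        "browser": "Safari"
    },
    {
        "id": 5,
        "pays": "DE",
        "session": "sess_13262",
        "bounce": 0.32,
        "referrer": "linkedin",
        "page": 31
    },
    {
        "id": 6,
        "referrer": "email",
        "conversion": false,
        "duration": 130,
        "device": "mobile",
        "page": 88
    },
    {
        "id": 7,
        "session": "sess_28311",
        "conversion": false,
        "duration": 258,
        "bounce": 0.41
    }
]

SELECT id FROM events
[1, 2, 3, 4, 5, 6, 7]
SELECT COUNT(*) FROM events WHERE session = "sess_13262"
1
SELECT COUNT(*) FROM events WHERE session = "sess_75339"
1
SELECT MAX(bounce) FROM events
0.49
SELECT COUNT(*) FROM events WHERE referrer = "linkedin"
1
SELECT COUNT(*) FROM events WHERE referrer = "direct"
1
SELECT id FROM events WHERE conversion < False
[]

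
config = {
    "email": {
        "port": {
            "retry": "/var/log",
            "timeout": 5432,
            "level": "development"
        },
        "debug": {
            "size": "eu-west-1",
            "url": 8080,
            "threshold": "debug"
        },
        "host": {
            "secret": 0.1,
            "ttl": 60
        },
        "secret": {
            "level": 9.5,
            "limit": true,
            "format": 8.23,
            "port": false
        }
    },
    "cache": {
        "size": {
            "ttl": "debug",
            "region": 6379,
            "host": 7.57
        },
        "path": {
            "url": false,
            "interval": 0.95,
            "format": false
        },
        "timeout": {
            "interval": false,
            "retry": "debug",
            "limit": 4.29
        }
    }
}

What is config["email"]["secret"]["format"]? 8.23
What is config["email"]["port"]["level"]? "development"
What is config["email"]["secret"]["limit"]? True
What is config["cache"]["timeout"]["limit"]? 4.29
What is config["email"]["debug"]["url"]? 8080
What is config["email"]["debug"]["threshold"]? "debug"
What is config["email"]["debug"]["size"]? "eu-west-1"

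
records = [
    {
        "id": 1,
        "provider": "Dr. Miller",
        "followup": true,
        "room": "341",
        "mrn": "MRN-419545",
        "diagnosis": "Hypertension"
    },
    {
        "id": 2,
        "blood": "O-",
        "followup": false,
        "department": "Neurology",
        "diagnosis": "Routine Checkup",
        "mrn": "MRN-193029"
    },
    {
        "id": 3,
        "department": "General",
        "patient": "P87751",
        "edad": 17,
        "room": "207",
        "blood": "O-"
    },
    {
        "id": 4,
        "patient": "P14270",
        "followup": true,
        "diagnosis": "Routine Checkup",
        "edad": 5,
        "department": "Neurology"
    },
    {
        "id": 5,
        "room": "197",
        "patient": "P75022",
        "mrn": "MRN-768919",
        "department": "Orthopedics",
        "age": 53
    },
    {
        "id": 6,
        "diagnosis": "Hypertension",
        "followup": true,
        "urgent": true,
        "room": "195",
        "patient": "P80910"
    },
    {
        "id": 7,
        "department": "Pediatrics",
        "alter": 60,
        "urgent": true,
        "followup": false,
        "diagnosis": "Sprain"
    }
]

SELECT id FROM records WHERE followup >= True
[1, 4, 6]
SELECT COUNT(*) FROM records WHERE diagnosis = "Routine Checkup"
2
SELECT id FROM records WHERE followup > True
[]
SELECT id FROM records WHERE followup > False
[1, 4, 6]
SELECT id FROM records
[1, 2, 3, 4, 5, 6, 7]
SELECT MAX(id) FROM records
7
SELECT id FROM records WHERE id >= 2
[2, 3, 4, 5, 6, 7]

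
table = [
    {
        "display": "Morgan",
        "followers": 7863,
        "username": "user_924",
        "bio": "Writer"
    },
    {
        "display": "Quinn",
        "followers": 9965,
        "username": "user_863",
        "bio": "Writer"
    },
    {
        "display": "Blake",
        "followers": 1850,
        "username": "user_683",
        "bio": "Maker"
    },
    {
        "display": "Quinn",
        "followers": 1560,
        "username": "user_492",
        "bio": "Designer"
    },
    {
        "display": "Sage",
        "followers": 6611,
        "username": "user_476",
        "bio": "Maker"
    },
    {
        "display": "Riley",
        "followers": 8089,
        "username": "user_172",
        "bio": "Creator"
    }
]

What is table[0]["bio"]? "Writer"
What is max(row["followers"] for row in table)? 9965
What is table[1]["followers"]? 9965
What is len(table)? 6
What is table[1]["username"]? "user_863"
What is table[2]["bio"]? "Maker"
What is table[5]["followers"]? 8089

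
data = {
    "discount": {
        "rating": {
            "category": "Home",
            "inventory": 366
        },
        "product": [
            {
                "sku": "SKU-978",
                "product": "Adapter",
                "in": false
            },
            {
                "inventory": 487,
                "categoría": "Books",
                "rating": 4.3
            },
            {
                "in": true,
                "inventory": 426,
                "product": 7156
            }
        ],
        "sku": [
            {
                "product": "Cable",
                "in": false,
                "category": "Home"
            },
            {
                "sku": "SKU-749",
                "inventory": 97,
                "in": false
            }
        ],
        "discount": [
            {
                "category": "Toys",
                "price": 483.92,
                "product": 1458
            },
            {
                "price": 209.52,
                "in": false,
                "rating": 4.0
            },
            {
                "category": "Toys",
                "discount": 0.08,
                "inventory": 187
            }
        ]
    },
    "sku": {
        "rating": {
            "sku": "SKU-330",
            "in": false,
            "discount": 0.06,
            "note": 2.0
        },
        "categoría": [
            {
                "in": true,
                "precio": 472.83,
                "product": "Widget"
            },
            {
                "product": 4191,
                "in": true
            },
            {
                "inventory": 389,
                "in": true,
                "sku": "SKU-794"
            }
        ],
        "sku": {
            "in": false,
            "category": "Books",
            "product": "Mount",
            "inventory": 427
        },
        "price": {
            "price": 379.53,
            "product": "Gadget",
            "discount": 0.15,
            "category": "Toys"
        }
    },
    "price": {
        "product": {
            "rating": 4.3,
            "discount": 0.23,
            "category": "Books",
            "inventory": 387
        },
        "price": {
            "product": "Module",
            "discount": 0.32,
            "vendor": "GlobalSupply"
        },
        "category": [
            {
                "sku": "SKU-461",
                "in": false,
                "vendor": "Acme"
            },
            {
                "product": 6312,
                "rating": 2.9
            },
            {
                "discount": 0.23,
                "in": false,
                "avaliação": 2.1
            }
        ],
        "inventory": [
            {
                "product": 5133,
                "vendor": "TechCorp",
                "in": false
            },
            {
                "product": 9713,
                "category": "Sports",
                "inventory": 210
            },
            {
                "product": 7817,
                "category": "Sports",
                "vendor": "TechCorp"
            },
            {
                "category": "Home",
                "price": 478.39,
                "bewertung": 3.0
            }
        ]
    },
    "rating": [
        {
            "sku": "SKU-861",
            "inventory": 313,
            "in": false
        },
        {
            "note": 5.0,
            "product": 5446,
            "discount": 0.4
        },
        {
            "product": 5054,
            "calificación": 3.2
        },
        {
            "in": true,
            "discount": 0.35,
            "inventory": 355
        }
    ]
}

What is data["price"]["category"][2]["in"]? False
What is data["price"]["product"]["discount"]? 0.23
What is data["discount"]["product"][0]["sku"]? "SKU-978"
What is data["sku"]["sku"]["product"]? "Mount"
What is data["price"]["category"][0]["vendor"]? "Acme"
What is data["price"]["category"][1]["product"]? 6312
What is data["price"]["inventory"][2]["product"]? 7817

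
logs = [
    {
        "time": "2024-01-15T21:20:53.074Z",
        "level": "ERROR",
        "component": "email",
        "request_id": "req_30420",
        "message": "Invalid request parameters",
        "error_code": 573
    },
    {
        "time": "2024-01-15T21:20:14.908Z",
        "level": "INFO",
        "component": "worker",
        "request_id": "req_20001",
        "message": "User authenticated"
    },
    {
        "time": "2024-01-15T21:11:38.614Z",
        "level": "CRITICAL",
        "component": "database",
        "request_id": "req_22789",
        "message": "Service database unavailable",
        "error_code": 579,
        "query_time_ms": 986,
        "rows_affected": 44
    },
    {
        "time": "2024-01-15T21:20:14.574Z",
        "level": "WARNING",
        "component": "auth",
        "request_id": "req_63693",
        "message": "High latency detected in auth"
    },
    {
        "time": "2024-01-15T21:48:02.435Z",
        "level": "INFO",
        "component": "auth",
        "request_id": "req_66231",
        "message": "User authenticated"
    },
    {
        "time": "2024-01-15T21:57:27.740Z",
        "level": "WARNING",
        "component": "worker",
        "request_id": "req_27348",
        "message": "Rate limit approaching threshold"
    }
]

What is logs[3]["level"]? "WARNING"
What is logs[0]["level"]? "ERROR"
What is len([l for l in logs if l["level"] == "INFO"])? 2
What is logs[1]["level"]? "INFO"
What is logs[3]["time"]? "2024-01-15T21:20:14.574Z"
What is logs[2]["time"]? "2024-01-15T21:11:38.614Z"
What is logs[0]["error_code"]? 573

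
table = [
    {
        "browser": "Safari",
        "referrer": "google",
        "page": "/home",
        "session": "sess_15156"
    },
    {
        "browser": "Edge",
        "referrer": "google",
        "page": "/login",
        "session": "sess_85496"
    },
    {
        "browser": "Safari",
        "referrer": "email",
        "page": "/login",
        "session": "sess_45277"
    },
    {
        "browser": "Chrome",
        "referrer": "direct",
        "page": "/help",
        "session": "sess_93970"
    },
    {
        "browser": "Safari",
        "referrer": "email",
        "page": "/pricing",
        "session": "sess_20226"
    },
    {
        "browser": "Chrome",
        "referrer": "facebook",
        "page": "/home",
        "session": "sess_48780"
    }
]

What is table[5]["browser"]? "Chrome"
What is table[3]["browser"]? "Chrome"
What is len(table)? 6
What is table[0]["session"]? "sess_15156"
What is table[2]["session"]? "sess_45277"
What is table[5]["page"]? "/home"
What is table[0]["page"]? "/home"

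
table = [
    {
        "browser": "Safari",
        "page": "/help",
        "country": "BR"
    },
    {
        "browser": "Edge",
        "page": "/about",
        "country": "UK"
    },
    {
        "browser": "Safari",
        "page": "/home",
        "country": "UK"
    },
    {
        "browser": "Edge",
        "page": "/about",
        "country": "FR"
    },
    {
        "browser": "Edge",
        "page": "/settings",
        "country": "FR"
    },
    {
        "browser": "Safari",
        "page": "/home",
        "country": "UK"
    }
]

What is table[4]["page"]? "/settings"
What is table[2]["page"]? "/home"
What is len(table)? 6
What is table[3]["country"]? "FR"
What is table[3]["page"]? "/about"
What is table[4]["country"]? "FR"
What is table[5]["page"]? "/home"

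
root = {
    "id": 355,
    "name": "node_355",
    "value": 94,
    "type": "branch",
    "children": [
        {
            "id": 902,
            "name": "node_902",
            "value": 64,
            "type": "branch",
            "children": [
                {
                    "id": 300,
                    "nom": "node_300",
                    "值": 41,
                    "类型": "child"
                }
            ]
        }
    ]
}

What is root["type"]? "branch"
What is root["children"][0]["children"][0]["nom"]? "node_300"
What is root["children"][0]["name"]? "node_902"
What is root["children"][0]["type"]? "branch"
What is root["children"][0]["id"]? 902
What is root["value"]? 94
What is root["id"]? 355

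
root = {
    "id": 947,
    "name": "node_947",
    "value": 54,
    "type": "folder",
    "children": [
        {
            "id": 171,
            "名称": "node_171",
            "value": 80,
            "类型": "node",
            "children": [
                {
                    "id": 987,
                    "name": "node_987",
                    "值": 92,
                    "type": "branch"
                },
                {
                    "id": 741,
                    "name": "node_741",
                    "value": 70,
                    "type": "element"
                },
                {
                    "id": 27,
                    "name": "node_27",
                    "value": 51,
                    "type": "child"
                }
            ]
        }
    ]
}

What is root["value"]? 54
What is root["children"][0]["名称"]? "node_171"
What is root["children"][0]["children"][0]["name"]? "node_987"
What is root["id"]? 947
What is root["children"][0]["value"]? 80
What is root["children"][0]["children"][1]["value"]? 70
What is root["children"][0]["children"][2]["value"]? 51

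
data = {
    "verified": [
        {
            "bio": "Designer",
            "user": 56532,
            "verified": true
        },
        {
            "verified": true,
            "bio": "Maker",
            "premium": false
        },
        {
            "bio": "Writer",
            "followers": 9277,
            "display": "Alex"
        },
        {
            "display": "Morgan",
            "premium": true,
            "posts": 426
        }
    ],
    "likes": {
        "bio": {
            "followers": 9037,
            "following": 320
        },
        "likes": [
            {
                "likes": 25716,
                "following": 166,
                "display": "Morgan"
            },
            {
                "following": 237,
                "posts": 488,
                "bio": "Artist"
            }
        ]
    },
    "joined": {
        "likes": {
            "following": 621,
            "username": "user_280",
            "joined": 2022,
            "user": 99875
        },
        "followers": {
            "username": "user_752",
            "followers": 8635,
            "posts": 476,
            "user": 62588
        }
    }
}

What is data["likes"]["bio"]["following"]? 320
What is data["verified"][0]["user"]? 56532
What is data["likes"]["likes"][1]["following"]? 237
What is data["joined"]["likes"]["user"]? 99875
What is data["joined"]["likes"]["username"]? "user_280"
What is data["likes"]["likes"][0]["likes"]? 25716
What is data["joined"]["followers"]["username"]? "user_752"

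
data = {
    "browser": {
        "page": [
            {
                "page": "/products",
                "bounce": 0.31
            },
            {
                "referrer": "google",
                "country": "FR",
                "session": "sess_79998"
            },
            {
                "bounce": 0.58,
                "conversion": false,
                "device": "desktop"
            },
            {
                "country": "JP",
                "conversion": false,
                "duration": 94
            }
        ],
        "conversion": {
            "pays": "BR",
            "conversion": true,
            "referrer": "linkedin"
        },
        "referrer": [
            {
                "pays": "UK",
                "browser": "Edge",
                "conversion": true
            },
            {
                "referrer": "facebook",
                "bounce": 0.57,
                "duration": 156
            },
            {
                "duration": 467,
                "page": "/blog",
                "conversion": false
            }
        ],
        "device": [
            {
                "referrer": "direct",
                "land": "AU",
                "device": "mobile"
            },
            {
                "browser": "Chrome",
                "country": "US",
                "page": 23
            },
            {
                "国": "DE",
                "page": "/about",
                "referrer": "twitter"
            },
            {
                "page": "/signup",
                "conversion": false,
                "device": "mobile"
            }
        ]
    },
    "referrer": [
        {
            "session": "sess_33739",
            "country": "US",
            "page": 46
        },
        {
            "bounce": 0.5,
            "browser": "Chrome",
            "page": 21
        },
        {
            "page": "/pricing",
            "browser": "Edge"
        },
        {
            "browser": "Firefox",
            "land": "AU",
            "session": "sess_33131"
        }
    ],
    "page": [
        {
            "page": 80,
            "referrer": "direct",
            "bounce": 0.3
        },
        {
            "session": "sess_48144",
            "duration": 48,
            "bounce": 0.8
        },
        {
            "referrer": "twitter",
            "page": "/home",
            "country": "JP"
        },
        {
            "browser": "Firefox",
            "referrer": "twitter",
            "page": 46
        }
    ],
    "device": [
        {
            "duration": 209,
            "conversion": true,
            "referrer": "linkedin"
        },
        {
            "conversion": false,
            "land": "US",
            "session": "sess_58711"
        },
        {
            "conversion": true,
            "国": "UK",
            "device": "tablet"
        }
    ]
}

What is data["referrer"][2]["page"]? "/pricing"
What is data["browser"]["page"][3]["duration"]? 94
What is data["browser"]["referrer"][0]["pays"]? "UK"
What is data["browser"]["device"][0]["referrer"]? "direct"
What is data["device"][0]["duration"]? 209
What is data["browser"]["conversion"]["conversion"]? True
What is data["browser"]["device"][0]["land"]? "AU"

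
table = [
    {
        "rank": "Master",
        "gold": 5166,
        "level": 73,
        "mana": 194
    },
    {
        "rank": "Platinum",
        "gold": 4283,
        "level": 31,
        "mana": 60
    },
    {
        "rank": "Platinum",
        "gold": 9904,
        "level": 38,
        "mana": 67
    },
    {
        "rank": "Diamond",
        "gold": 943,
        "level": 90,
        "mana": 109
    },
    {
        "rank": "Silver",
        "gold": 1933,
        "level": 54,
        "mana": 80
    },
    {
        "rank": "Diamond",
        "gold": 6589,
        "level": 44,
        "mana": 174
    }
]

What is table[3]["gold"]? 943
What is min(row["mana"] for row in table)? 60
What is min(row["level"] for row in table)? 31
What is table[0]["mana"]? 194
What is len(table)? 6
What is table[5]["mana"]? 174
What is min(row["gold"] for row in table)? 943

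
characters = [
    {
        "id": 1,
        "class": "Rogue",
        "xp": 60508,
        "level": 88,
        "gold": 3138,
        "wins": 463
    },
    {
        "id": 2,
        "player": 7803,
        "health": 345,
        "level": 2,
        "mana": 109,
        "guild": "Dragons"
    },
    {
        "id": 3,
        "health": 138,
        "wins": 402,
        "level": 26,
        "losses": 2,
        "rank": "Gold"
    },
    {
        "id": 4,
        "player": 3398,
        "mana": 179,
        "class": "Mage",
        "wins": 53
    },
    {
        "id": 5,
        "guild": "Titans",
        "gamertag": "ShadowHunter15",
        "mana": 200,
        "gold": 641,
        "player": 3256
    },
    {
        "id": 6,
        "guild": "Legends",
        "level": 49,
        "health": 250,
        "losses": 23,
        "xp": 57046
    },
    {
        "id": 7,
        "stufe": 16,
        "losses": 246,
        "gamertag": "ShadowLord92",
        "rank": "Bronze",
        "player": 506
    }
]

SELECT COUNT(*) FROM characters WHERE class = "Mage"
1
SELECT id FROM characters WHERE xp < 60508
[6]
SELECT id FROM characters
[1, 2, 3, 4, 5, 6, 7]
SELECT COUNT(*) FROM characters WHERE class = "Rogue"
1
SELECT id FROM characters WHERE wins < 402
[4]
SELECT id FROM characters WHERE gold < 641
[]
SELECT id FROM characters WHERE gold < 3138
[5]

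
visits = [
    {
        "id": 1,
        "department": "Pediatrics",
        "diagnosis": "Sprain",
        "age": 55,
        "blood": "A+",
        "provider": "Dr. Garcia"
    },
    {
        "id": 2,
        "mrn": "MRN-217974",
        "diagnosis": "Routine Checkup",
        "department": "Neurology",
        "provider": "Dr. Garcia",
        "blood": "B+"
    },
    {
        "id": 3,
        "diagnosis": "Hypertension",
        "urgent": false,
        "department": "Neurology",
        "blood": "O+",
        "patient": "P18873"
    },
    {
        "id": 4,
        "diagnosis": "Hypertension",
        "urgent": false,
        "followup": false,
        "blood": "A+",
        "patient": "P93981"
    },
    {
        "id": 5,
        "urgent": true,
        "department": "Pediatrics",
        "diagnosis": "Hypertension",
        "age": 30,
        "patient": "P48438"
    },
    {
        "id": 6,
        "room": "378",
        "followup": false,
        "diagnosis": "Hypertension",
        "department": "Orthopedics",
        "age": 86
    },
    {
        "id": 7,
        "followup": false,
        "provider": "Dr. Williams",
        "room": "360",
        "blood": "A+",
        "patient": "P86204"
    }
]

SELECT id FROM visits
[1, 2, 3, 4, 5, 6, 7]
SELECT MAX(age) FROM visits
86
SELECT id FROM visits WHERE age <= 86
[1, 5, 6]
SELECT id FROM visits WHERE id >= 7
[7]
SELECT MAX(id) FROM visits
7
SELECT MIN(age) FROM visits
30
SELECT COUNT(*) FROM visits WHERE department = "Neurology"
2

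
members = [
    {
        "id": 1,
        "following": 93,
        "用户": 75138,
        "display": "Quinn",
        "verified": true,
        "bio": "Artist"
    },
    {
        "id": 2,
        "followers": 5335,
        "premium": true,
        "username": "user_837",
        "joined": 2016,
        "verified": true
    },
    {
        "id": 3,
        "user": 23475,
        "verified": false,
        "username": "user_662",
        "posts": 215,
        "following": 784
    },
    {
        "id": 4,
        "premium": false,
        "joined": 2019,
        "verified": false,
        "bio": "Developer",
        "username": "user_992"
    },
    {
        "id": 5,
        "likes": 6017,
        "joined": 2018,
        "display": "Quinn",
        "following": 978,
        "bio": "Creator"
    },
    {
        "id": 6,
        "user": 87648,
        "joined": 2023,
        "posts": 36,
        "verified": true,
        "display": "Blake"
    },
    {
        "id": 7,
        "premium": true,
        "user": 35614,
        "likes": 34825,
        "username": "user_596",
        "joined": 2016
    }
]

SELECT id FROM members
[1, 2, 3, 4, 5, 6, 7]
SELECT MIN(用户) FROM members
75138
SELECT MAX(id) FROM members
7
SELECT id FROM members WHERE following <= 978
[1, 3, 5]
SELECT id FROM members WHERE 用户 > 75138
[]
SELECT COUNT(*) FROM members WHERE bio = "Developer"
1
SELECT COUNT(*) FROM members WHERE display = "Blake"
1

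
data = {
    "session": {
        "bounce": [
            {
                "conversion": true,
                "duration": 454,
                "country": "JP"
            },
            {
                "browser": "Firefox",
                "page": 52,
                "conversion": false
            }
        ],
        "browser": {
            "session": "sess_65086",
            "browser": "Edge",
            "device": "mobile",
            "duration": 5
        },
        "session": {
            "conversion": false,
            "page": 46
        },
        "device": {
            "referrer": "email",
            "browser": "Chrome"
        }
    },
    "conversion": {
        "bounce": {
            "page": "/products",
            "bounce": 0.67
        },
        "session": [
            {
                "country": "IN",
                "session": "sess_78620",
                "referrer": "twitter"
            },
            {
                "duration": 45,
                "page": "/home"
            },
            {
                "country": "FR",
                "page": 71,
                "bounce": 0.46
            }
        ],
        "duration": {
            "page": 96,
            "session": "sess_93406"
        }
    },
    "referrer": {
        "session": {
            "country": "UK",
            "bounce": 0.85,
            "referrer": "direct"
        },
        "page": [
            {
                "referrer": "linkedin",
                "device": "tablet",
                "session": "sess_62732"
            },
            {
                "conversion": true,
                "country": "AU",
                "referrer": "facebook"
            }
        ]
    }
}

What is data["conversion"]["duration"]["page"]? 96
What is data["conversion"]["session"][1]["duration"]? 45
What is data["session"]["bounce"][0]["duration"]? 454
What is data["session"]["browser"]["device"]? "mobile"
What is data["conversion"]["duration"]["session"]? "sess_93406"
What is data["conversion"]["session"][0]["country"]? "IN"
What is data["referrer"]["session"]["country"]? "UK"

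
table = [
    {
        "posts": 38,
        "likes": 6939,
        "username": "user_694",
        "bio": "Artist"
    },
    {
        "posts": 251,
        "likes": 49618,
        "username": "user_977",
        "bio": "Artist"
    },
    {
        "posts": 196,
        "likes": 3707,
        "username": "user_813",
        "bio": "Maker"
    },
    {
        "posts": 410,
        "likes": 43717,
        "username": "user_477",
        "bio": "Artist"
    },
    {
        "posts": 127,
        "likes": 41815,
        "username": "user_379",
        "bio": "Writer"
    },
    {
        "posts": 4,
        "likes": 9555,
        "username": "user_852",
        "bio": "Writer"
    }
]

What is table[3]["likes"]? 43717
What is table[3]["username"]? "user_477"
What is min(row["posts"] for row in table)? 4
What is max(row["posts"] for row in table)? 410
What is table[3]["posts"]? 410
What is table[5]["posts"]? 4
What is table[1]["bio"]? "Artist"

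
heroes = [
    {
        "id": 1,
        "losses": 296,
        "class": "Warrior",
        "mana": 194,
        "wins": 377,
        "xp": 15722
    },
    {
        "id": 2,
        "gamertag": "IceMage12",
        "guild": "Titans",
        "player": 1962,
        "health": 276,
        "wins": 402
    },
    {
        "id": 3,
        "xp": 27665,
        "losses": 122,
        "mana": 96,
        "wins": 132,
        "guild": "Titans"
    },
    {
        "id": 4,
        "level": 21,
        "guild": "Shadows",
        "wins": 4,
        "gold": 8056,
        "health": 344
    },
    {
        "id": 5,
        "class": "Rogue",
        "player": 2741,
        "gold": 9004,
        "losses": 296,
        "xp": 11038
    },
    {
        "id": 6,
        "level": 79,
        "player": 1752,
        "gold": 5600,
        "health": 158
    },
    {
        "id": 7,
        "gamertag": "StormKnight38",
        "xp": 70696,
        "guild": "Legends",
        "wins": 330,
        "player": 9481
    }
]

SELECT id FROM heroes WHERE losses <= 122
[3]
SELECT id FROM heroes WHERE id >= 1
[1, 2, 3, 4, 5, 6, 7]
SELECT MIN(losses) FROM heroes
122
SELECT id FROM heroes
[1, 2, 3, 4, 5, 6, 7]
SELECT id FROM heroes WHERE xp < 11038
[]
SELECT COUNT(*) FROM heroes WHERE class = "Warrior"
1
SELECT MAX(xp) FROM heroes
70696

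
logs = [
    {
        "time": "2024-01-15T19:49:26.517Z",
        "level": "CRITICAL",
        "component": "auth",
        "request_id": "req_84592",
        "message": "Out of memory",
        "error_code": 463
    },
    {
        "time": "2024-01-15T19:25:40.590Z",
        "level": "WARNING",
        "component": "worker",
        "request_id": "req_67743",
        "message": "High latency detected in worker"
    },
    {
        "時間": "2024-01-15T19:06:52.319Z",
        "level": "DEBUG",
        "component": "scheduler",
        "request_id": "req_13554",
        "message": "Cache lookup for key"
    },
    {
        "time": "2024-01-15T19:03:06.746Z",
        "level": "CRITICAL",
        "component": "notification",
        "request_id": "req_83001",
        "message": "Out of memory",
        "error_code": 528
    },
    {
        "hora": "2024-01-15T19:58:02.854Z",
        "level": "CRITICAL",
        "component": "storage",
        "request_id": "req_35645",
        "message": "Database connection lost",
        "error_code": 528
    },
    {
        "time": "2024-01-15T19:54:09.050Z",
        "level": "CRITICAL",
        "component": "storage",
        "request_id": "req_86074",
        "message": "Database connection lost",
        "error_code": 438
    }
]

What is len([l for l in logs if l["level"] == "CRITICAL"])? 4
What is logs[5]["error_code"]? 438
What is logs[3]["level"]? "CRITICAL"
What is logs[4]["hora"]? "2024-01-15T19:58:02.854Z"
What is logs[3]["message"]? "Out of memory"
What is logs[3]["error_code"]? 528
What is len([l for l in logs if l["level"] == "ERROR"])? 0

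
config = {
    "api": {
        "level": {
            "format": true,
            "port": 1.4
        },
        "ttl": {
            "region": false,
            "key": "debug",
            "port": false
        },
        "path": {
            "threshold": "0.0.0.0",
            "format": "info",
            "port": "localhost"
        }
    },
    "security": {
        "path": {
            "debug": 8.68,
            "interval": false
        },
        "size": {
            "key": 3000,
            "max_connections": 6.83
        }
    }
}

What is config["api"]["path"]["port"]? "localhost"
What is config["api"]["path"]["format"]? "info"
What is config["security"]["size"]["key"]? 3000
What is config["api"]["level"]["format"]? True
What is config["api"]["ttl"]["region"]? False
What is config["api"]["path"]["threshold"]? "0.0.0.0"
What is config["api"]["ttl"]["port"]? False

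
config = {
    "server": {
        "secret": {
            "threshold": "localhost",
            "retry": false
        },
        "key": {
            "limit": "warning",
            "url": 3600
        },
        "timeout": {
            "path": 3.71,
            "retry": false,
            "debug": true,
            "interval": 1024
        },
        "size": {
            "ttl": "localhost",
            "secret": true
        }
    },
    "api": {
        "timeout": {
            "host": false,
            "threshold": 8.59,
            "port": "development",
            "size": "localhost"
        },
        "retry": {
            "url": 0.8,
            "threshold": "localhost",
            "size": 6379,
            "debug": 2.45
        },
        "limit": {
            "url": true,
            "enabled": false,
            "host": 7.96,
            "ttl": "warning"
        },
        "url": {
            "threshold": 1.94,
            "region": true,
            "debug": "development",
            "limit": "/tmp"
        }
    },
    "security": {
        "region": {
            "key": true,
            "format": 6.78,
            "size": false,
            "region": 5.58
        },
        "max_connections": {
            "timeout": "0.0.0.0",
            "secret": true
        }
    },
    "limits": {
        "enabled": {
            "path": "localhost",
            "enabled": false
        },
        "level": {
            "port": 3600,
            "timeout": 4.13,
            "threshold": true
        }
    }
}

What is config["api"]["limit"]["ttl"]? "warning"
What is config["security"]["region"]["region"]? 5.58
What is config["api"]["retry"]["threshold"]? "localhost"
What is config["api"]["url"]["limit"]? "/tmp"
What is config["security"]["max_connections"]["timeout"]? "0.0.0.0"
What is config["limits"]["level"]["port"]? 3600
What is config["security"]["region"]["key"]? True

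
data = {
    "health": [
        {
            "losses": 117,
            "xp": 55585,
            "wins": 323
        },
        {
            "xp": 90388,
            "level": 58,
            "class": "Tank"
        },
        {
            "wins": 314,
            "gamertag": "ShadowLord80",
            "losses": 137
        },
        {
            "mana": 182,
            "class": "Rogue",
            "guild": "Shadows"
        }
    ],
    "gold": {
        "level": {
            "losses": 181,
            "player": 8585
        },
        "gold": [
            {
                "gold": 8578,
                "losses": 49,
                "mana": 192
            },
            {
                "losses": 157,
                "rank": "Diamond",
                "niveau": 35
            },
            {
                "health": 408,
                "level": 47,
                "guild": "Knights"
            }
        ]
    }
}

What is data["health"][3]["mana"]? 182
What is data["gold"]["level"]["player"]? 8585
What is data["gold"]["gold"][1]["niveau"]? 35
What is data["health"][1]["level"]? 58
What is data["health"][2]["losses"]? 137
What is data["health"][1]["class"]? "Tank"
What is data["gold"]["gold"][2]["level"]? 47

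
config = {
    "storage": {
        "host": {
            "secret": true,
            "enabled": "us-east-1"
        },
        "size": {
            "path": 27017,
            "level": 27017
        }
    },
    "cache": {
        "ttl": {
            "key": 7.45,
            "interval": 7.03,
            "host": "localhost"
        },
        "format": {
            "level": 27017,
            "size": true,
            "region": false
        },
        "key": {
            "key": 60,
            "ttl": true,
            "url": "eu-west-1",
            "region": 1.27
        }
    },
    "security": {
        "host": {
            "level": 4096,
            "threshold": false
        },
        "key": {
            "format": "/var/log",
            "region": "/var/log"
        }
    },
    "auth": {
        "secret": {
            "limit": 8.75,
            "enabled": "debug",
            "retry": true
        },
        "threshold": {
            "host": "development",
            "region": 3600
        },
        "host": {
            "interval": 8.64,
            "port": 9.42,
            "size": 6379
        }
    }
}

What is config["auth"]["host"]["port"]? 9.42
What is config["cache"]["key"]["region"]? 1.27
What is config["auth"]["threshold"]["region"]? 3600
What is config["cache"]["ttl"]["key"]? 7.45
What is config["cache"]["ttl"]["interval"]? 7.03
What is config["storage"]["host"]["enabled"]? "us-east-1"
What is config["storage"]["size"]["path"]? 27017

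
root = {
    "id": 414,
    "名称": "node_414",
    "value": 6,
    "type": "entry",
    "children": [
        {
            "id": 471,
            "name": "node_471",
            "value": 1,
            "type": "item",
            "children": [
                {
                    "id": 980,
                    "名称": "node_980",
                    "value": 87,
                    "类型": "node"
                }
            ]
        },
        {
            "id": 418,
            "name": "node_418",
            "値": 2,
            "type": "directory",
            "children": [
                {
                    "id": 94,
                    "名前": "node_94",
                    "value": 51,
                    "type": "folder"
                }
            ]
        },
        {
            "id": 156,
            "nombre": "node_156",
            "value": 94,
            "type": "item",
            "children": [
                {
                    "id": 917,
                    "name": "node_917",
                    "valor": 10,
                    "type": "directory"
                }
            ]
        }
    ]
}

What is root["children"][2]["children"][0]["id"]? 917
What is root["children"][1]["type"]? "directory"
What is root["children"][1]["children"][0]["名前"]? "node_94"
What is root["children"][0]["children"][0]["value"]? 87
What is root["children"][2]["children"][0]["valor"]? 10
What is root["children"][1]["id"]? 418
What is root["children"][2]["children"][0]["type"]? "directory"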